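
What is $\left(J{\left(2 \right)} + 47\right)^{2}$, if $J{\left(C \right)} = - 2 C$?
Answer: $1849$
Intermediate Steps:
$\left(J{\left(2 \right)} + 47\right)^{2} = \left(\left(-2\right) 2 + 47\right)^{2} = \left(-4 + 47\right)^{2} = 43^{2} = 1849$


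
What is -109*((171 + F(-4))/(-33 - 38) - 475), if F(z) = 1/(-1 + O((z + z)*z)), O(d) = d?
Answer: 114534693/2201 ≈ 52038.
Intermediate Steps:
F(z) = 1/(-1 + 2*z²) (F(z) = 1/(-1 + (z + z)*z) = 1/(-1 + (2*z)*z) = 1/(-1 + 2*z²))
-109*((171 + F(-4))/(-33 - 38) - 475) = -109*((171 + 1/(-1 + 2*(-4)²))/(-33 - 38) - 475) = -109*((171 + 1/(-1 + 2*16))/(-71) - 475) = -109*((171 + 1/(-1 + 32))*(-1/71) - 475) = -109*((171 + 1/31)*(-1/71) - 475) = -109*((5302/31)*(-1/71) - 475) = -109*(-5302/2201 - 475) = -109*(-1050777/2201) = 114534693/2201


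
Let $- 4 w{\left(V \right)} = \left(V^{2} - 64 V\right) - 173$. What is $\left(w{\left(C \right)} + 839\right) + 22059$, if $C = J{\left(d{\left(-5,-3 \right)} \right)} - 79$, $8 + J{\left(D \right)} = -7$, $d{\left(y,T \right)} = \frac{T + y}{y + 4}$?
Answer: $\frac{76913}{4} \approx 19228.0$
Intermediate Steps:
$d{\left(y,T \right)} = \frac{T + y}{4 + y}$
$J{\left(D \right)} = -15$ ($J{\left(D \right)} = -8 - 7 = -15$)
$C = -94$ ($C = -15 - 79 = -94$)
$w{\left(V \right)} = \frac{173}{4} + 16 V - \frac{V^{2}}{4}$ ($w{\left(V \right)} = - \frac{\left(V^{2} - 64 V\right) - 173}{4} = - \frac{-173 + V^{2} - 64 V}{4} = \frac{173}{4} + 16 V - \frac{V^{2}}{4}$)
$\left(w{\left(C \right)} + 839\right) + 22059 = \left(\left(\frac{173}{4} + 16 \left(-94\right) - \frac{\left(-94\right)^{2}}{4}\right) + 839\right) + 22059 = \left(\left(\frac{173}{4} - 1504 - 2209\right) + 839\right) + 22059 = \left(- \frac{14679}{4} + 839\right) + 22059 = - \frac{11323}{4} + 22059 = \frac{76913}{4}$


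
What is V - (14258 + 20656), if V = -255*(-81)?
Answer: -14259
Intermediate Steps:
V = 20655
V - (14258 + 20656) = 20655 - (14258 + 20656) = 20655 - 1*34914 = 20655 - 34914 = -14259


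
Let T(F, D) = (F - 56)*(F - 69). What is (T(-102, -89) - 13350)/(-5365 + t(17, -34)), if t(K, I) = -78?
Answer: -13668/5443 ≈ -2.5111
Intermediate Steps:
T(F, D) = (-69 + F)*(-56 + F) (T(F, D) = (-56 + F)*(-69 + F) = (-69 + F)*(-56 + F))
(T(-102, -89) - 13350)/(-5365 + t(17, -34)) = ((3864 + (-102)**2 - 125*(-102)) - 13350)/(-5365 - 78) = ((3864 + 10404 + 12750) - 13350)/(-5443) = (27018 - 13350)*(-1/5443) = 13668*(-1/5443) = -13668/5443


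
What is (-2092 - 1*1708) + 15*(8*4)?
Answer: -3320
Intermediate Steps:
(-2092 - 1*1708) + 15*(8*4) = (-2092 - 1708) + 15*32 = -3800 + 480 = -3320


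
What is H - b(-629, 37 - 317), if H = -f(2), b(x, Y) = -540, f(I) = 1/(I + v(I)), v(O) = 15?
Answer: 9179/17 ≈ 539.94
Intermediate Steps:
f(I) = 1/(15 + I) (f(I) = 1/(I + 15) = 1/(15 + I))
H = -1/17 (H = -1/(15 + 2) = -1/17 ≈ -0.058824)
H - b(-629, 37 - 317) = -1/17 - 1*(-540) = -1/17 + 540 = 9179/17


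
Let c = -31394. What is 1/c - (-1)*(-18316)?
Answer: -575012505/31394 ≈ -18316.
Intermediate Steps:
1/c - (-1)*(-18316) = 1/(-31394) - (-1)*(-18316) = -1/31394 - 1*18316 = -1/31394 - 18316 = -575012505/31394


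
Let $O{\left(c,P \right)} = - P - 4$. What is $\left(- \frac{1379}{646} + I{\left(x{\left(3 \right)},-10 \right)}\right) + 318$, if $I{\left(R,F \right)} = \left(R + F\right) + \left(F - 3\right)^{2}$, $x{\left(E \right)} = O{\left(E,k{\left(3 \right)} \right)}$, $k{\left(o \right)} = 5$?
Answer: $\frac{300949}{646} \approx 465.87$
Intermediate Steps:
$O{\left(c,P \right)} = -4 - P$
$x{\left(E \right)} = -9$ ($x{\left(E \right)} = -4 - 5 = -9$)
$I{\left(R,F \right)} = F + R + \left(-3 + F\right)^{2}$ ($I{\left(R,F \right)} = \left(F + R\right) + \left(-3 + F\right)^{2} = F + R + \left(-3 + F\right)^{2}$)
$\left(- \frac{1379}{646} + I{\left(x{\left(3 \right)},-10 \right)}\right) + 318 = \left(- \frac{1379}{646} - \left(19 - \left(-3 - 10\right)^{2}\right)\right) + 318 = \left(\left(-1379\right) \frac{1}{646} - \left(19 - 169\right)\right) + 318 = \left(- \frac{1379}{646} - -150\right) + 318 = \left(- \frac{1379}{646} + 150\right) + 318 = \frac{95521}{646} + 318 = \frac{300949}{646}$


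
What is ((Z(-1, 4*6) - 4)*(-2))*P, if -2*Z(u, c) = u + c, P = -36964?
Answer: -1145884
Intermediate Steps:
Z(u, c) = -c/2 - u/2 (Z(u, c) = -(u + c)/2 = -(c + u)/2 = -c/2 - u/2)
((Z(-1, 4*6) - 4)*(-2))*P = (((-2*6 - 1/2*(-1)) - 4)*(-2))*(-36964) = (((-1/2*24 + 1/2) - 4)*(-2))*(-36964) = (((-12 + 1/2) - 4)*(-2))*(-36964) = ((-23/2 - 4)*(-2))*(-36964) = -31/2*(-2)*(-36964) = 31*(-36964) = -1145884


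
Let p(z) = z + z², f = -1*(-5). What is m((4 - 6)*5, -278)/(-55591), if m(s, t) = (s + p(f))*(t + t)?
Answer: 11120/55591 ≈ 0.20003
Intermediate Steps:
f = 5
m(s, t) = 2*t*(30 + s) (m(s, t) = (s + 5*(1 + 5))*(t + t) = (s + 5*6)*(2*t) = (s + 30)*(2*t) = (30 + s)*(2*t) = 2*t*(30 + s))
m((4 - 6)*5, -278)/(-55591) = (2*(-278)*(30 + (4 - 6)*5))/(-55591) = (2*(-278)*(30 - 2*5))*(-1/55591) = (2*(-278)*(30 - 10))*(-1/55591) = (2*(-278)*20)*(-1/55591) = -11120*(-1/55591) = 11120/55591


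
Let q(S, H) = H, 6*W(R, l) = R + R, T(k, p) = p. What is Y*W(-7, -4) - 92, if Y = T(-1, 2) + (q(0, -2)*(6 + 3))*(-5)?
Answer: -920/3 ≈ -306.67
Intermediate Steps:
W(R, l) = R/3 (W(R, l) = (R + R)/6 = (2*R)/6 = R/3)
Y = 92 (Y = 2 - 2*(6 + 3)*(-5) = 2 - 2*9*(-5) = 2 - 18*(-5) = 2 + 90 = 92)
Y*W(-7, -4) - 92 = 92*((1/3)*(-7)) - 92 = 92*(-7/3) - 92 = -644/3 - 92 = -920/3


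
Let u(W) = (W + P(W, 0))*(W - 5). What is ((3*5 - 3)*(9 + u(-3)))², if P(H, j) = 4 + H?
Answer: 90000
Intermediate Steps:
u(W) = (-5 + W)*(4 + 2*W) (u(W) = (W + (4 + W))*(W - 5) = (4 + 2*W)*(-5 + W) = (-5 + W)*(4 + 2*W))
((3*5 - 3)*(9 + u(-3)))² = ((3*5 - 3)*(9 + (-20 - 6*(-3) + 2*(-3)²)))² = ((15 - 3)*(9 + (-20 + 18 + 2*9)))² = (12*(9 + (-20 + 18 + 18)))² = (12*(9 + 16))² = (12*25)² = 300² = 90000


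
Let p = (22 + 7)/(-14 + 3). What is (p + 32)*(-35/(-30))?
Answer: 2261/66 ≈ 34.258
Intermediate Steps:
p = -29/11 (p = 29/(-11) = 29*(-1/11) = -29/11 ≈ -2.6364)
(p + 32)*(-35/(-30)) = (-29/11 + 32)*(-35/(-30)) = 323*(-35*(-1/30))/11 = (323/11)*(7/6) = 2261/66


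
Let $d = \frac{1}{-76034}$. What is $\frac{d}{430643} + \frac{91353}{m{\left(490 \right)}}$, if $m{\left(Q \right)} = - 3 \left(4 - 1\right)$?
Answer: $- \frac{997072618807765}{98230529586} \approx -10150.0$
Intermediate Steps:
$d = - \frac{1}{76034} \approx -1.3152 \cdot 10^{-5}$
$m{\left(Q \right)} = -9$ ($m{\left(Q \right)} = \left(-3\right) 3 = -9$)
$\frac{d}{430643} + \frac{91353}{m{\left(490 \right)}} = - \frac{1}{76034 \cdot 430643} + \frac{91353}{-9} = \left(- \frac{1}{76034}\right) \frac{1}{430643} + 91353 \left(- \frac{1}{9}\right) = - \frac{1}{32743509862} - \frac{30451}{3} = - \frac{997072618807765}{98230529586}$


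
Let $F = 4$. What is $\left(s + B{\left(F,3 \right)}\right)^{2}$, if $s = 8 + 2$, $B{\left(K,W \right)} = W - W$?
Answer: $100$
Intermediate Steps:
$B{\left(K,W \right)} = 0$
$s = 10$
$\left(s + B{\left(F,3 \right)}\right)^{2} = \left(10 + 0\right)^{2} = 10^{2} = 100$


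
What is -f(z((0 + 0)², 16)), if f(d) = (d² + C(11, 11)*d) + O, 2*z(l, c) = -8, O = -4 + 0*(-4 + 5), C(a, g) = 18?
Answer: 60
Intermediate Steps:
O = -4 (O = -4 + 0*1 = -4 + 0 = -4)
z(l, c) = -4 (z(l, c) = (½)*(-8) = -4)
f(d) = -4 + d² + 18*d (f(d) = (d² + 18*d) - 4 = -4 + d² + 18*d)
-f(z((0 + 0)², 16)) = -(-4 + (-4)² + 18*(-4)) = -(-4 + 16 - 72) = -1*(-60) = 60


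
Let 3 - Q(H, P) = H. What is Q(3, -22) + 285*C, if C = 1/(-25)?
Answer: -57/5 ≈ -11.400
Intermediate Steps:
Q(H, P) = 3 - H
C = -1/25 ≈ -0.040000
Q(3, -22) + 285*C = (3 - 1*3) + 285*(-1/25) = (3 - 3) - 57/5 = 0 - 57/5 = -57/5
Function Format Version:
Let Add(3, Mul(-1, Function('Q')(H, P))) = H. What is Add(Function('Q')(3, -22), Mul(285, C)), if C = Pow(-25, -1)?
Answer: Rational(-57, 5) ≈ -11.400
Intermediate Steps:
Function('Q')(H, P) = Add(3, Mul(-1, H))
C = Rational(-1, 25) ≈ -0.040000
Add(Function('Q')(3, -22), Mul(285, C)) = Add(Add(3, Mul(-1, 3)), Mul(285, Rational(-1, 25))) = Add(Add(3, -3), Rational(-57, 5)) = Add(0, Rational(-57, 5)) = Rational(-57, 5)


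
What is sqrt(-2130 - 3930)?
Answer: 2*I*sqrt(1515) ≈ 77.846*I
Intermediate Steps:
sqrt(-2130 - 3930) = sqrt(-6060) = 2*I*sqrt(1515)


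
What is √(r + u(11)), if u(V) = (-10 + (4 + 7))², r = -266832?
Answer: I*√266831 ≈ 516.56*I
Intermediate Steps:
u(V) = 1 (u(V) = (-10 + 11)² = 1² = 1)
√(r + u(11)) = √(-266832 + 1) = √(-266831) = I*√266831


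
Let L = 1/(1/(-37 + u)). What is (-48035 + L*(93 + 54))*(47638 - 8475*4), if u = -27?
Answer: -789151934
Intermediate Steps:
L = -64 (L = 1/(1/(-37 - 27)) = 1/(1/(-64)) = 1/(-1/64) = -64)
(-48035 + L*(93 + 54))*(47638 - 8475*4) = (-48035 - 64*(93 + 54))*(47638 - 8475*4) = (-48035 - 64*147)*(47638 - 33900) = (-48035 - 9408)*13738 = -57443*13738 = -789151934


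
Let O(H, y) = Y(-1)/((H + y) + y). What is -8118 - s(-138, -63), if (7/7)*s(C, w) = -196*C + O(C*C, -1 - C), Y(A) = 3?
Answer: -679336791/19318 ≈ -35166.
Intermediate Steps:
O(H, y) = 3/(H + 2*y) (O(H, y) = 3/((H + y) + y) = 3/(H + 2*y))
s(C, w) = -196*C + 3/(-2 + C² - 2*C) (s(C, w) = -196*C + 3/(C*C + 2*(-1 - C)) = -196*C + 3/(C² + (-2 - 2*C)) = -196*C + 3/(-2 + C² - 2*C))
-8118 - s(-138, -63) = -8118 - (-196*(-138) + 3/(-2 + (-138)² - 2*(-138))) = -8118 - (27048 + 3/(-2 + 19044 + 276)) = -8118 - (27048 + 3/19318) = -8118 - 1*522513267/19318 = -8118 - 522513267/19318 = -679336791/19318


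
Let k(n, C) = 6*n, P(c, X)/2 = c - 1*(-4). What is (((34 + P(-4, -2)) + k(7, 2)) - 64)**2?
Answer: 144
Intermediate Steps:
P(c, X) = 8 + 2*c (P(c, X) = 2*(c - 1*(-4)) = 2*(c + 4) = 2*(4 + c) = 8 + 2*c)
(((34 + P(-4, -2)) + k(7, 2)) - 64)**2 = (((34 + (8 + 2*(-4))) + 6*7) - 64)**2 = (((34 + (8 - 8)) + 42) - 64)**2 = (((34 + 0) + 42) - 64)**2 = ((34 + 42) - 64)**2 = (76 - 64)**2 = 12**2 = 144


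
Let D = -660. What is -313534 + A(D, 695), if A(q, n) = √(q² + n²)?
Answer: -313534 + 5*√36745 ≈ -3.1258e+5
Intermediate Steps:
A(q, n) = √(n² + q²)
-313534 + A(D, 695) = -313534 + √(695² + (-660)²) = -313534 + √(483025 + 435600) = -313534 + √918625 = -313534 + 5*√36745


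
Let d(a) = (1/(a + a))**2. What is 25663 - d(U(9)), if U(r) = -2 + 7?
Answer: 2566299/100 ≈ 25663.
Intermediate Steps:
U(r) = 5
d(a) = 1/(4*a**2) (d(a) = (1/(2*a))**2 = 1/(4*a**2))
25663 - d(U(9)) = 25663 - 1/(4*5**2) = 25663 - 1/(4*25) = 25663 - 1*1/100 = 25663 - 1/100 = 2566299/100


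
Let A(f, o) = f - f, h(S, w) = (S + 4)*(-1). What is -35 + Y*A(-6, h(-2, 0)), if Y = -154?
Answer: -35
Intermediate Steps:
h(S, w) = -4 - S (h(S, w) = (4 + S)*(-1) = -4 - S)
A(f, o) = 0
-35 + Y*A(-6, h(-2, 0)) = -35 - 154*0 = -35 + 0 = -35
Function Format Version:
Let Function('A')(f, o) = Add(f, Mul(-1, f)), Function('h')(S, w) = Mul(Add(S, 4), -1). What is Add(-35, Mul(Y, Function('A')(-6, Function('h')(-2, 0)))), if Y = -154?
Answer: -35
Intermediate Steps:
Function('h')(S, w) = Add(-4, Mul(-1, S)) (Function('h')(S, w) = Mul(Add(4, S), -1) = Add(-4, Mul(-1, S)))
Function('A')(f, o) = 0
Add(-35, Mul(Y, Function('A')(-6, Function('h')(-2, 0)))) = Add(-35, Mul(-154, 0)) = Add(-35, 0) = -35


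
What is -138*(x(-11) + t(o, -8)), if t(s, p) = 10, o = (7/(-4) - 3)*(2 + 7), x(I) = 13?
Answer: -3174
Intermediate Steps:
o = -171/4 (o = (7*(-1/4) - 3)*9 = (-7/4 - 3)*9 = -19/4*9 = -171/4 ≈ -42.750)
-138*(x(-11) + t(o, -8)) = -138*(13 + 10) = -138*23 = -3174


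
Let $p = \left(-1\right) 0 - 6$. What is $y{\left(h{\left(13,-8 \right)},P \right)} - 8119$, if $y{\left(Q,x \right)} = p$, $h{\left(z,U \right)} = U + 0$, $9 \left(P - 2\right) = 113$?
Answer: $-8125$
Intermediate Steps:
$P = \frac{131}{9}$ ($P = 2 + \frac{1}{9} \cdot 113 = 2 + \frac{113}{9} = \frac{131}{9} \approx 14.556$)
$h{\left(z,U \right)} = U$
$p = -6$ ($p = 0 - 6 = -6$)
$y{\left(Q,x \right)} = -6$
$y{\left(h{\left(13,-8 \right)},P \right)} - 8119 = -6 - 8119 = -8125$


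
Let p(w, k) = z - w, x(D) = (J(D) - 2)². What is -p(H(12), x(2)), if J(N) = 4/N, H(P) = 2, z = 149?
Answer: -147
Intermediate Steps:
x(D) = (-2 + 4/D)² (x(D) = (4/D - 2)² = (-2 + 4/D)²)
p(w, k) = 149 - w
-p(H(12), x(2)) = -(149 - 1*2) = -(149 - 2) = -1*147 = -147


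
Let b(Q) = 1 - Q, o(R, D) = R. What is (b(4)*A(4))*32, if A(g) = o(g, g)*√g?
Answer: -768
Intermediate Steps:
A(g) = g^(3/2) (A(g) = g*√g = g^(3/2))
(b(4)*A(4))*32 = ((1 - 1*4)*4^(3/2))*32 = ((1 - 4)*8)*32 = -3*8*32 = -24*32 = -768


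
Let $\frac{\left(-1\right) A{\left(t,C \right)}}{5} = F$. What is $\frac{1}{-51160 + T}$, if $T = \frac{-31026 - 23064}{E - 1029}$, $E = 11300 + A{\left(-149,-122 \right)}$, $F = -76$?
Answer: $- \frac{10651}{544959250} \approx -1.9545 \cdot 10^{-5}$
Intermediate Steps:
$A{\left(t,C \right)} = 380$ ($A{\left(t,C \right)} = \left(-5\right) \left(-76\right) = 380$)
$E = 11680$ ($E = 11300 + 380 = 11680$)
$T = - \frac{54090}{10651}$ ($T = \frac{-31026 - 23064}{11680 - 1029} = - \frac{54090}{11680 + \left(-4718 + 3689\right)} = - \frac{54090}{11680 - 1029} = - \frac{54090}{10651} \approx -5.0784$)
$\frac{1}{-51160 + T} = \frac{1}{-51160 - \frac{54090}{10651}} = \frac{1}{- \frac{544959250}{10651}} = - \frac{10651}{544959250}$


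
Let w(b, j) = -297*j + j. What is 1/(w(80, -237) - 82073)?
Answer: -1/11921 ≈ -8.3886e-5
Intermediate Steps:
w(b, j) = -296*j
1/(w(80, -237) - 82073) = 1/(-296*(-237) - 82073) = 1/(70152 - 82073) = 1/(-11921) = -1/11921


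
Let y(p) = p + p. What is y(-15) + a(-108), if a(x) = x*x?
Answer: 11634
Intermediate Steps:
a(x) = x²
y(p) = 2*p
y(-15) + a(-108) = 2*(-15) + (-108)² = -30 + 11664 = 11634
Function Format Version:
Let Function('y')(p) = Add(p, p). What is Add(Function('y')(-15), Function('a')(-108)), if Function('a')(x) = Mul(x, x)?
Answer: 11634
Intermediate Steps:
Function('a')(x) = Pow(x, 2)
Function('y')(p) = Mul(2, p)
Add(Function('y')(-15), Function('a')(-108)) = Add(Mul(2, -15), Pow(-108, 2)) = Add(-30, 11664) = 11634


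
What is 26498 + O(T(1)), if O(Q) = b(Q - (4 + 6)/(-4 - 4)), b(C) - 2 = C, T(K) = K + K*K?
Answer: 106013/4 ≈ 26503.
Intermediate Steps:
T(K) = K + K²
b(C) = 2 + C
O(Q) = 13/4 + Q (O(Q) = 2 + (Q - (4 + 6)/(-4 - 4)) = 2 + (Q - 10/(-8)) = 2 + (Q - 10*(-1)/8) = 2 + (Q - 1*(-5/4)) = 2 + (Q + 5/4) = 2 + (5/4 + Q) = 13/4 + Q)
26498 + O(T(1)) = 26498 + (13/4 + 1*(1 + 1)) = 26498 + (13/4 + 1*2) = 26498 + (13/4 + 2) = 26498 + 21/4 = 106013/4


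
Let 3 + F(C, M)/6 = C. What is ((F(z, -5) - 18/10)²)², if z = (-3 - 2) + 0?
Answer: 3844124001/625 ≈ 6.1506e+6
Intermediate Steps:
z = -5 (z = -5 + 0 = -5)
F(C, M) = -18 + 6*C
((F(z, -5) - 18/10)²)² = (((-18 + 6*(-5)) - 18/10)²)² = (((-18 - 30) - 18*⅒)²)² = ((-48 - 9/5)²)² = ((-249/5)²)² = (62001/25)² = 3844124001/625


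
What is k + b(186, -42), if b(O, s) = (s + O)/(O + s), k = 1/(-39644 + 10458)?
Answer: 29185/29186 ≈ 0.99997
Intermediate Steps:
k = -1/29186 (k = 1/(-29186) = -1/29186 ≈ -3.4263e-5)
b(O, s) = 1 (b(O, s) = (O + s)/(O + s) = 1)
k + b(186, -42) = -1/29186 + 1 = 29185/29186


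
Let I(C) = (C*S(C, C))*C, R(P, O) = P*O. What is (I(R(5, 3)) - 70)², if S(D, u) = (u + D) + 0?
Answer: 44622400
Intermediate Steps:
R(P, O) = O*P
S(D, u) = D + u (S(D, u) = (D + u) + 0 = D + u)
I(C) = 2*C³ (I(C) = (C*(C + C))*C = (C*(2*C))*C = (2*C²)*C = 2*C³)
(I(R(5, 3)) - 70)² = (2*(3*5)³ - 70)² = (2*15³ - 70)² = (2*3375 - 70)² = (6750 - 70)² = 6680² = 44622400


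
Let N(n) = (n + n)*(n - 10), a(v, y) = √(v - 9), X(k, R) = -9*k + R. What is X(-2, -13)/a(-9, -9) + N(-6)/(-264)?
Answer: -8/11 - 5*I*√2/6 ≈ -0.72727 - 1.1785*I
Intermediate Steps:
X(k, R) = R - 9*k
a(v, y) = √(-9 + v)
N(n) = 2*n*(-10 + n) (N(n) = (2*n)*(-10 + n) = 2*n*(-10 + n))
X(-2, -13)/a(-9, -9) + N(-6)/(-264) = (-13 - 9*(-2))/(√(-9 - 9)) + (2*(-6)*(-10 - 6))/(-264) = (-13 + 18)/(√(-18)) + (2*(-6)*(-16))*(-1/264) = 5/((3*I*√2)) + 192*(-1/264) = 5*(-I*√2/6) - 8/11 = -5*I*√2/6 - 8/11 = -8/11 - 5*I*√2/6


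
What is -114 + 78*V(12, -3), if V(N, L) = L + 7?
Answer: 198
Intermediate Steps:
V(N, L) = 7 + L
-114 + 78*V(12, -3) = -114 + 78*(7 - 3) = -114 + 78*4 = -114 + 312 = 198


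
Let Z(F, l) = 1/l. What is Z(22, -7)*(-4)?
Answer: 4/7 ≈ 0.57143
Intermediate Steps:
Z(22, -7)*(-4) = -4/(-7) = -1/7*(-4) = 4/7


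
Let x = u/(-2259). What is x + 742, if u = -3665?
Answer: 1679843/2259 ≈ 743.62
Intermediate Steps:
x = 3665/2259 (x = -3665/(-2259) = -3665*(-1/2259) = 3665/2259 ≈ 1.6224)
x + 742 = 3665/2259 + 742 = 1679843/2259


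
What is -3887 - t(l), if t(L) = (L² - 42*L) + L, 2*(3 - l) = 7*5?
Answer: -18767/4 ≈ -4691.8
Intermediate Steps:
l = -29/2 (l = 3 - 7*5/2 = 3 - ½*35 = 3 - 35/2 = -29/2 ≈ -14.500)
t(L) = L² - 41*L
-3887 - t(l) = -3887 - (-29)*(-41 - 29/2)/2 = -3887 - (-29)*(-111)/(2*2) = -3887 - 1*3219/4 = -3887 - 3219/4 = -18767/4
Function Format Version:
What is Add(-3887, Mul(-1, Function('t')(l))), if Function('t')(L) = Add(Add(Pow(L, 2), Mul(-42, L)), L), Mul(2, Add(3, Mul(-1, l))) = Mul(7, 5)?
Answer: Rational(-18767, 4) ≈ -4691.8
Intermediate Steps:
l = Rational(-29, 2) (l = Add(3, Mul(Rational(-1, 2), Mul(7, 5))) = Add(3, Mul(Rational(-1, 2), 35)) = Add(3, Rational(-35, 2)) = Rational(-29, 2) ≈ -14.500)
Function('t')(L) = Add(Pow(L, 2), Mul(-41, L))
Add(-3887, Mul(-1, Function('t')(l))) = Add(-3887, Mul(-1, Mul(Rational(-29, 2), Add(-41, Rational(-29, 2))))) = Add(-3887, Mul(-1, Mul(Rational(-29, 2), Rational(-111, 2)))) = Add(-3887, Mul(-1, Rational(3219, 4))) = Add(-3887, Rational(-3219, 4)) = Rational(-18767, 4)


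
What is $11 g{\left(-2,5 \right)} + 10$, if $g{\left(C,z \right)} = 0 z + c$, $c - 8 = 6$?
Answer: $164$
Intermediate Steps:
$c = 14$ ($c = 8 + 6 = 14$)
$g{\left(C,z \right)} = 14$ ($g{\left(C,z \right)} = 0 z + 14 = 0 + 14 = 14$)
$11 g{\left(-2,5 \right)} + 10 = 11 \cdot 14 + 10 = 154 + 10 = 164$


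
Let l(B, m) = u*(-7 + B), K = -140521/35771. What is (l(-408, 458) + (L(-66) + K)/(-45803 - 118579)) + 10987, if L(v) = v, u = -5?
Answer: 76805980015771/5880108522 ≈ 13062.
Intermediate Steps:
K = -140521/35771 (K = -140521*1/35771 = -140521/35771 ≈ -3.9283)
l(B, m) = 35 - 5*B (l(B, m) = -5*(-7 + B) = 35 - 5*B)
(l(-408, 458) + (L(-66) + K)/(-45803 - 118579)) + 10987 = ((35 - 5*(-408)) + (-66 - 140521/35771)/(-45803 - 118579)) + 10987 = ((35 + 2040) - 2501407/35771/(-164382)) + 10987 = (2075 - 2501407/35771*(-1/164382)) + 10987 = (2075 + 2501407/5880108522) + 10987 = 12201227684557/5880108522 + 10987 = 76805980015771/5880108522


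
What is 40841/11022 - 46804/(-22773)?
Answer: 481981927/83668002 ≈ 5.7607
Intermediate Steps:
40841/11022 - 46804/(-22773) = 40841*(1/11022) - 46804*(-1/22773) = 40841/11022 + 46804/22773 = 481981927/83668002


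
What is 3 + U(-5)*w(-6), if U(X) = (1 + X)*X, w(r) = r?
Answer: -117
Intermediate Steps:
U(X) = X*(1 + X)
3 + U(-5)*w(-6) = 3 - 5*(1 - 5)*(-6) = 3 - 5*(-4)*(-6) = 3 + 20*(-6) = 3 - 120 = -117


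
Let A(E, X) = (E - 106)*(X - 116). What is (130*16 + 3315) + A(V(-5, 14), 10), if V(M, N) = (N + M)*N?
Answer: 3275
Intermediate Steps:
V(M, N) = N*(M + N) (V(M, N) = (M + N)*N = N*(M + N))
A(E, X) = (-116 + X)*(-106 + E) (A(E, X) = (-106 + E)*(-116 + X) = (-116 + X)*(-106 + E))
(130*16 + 3315) + A(V(-5, 14), 10) = (130*16 + 3315) + (12296 - 1624*(-5 + 14) - 106*10 + (14*(-5 + 14))*10) = (2080 + 3315) + (12296 - 1624*9 - 1060 + (14*9)*10) = 5395 + (12296 - 116*126 - 1060 + 126*10) = 5395 + (12296 - 14616 - 1060 + 1260) = 5395 - 2120 = 3275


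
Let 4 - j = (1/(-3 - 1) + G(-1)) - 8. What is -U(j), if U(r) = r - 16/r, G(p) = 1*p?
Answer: -2553/212 ≈ -12.042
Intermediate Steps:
G(p) = p
j = 53/4 (j = 4 - ((1/(-3 - 1) - 1) - 8) = 4 - ((1/(-4) - 1) - 8) = 4 - ((-1/4 - 1) - 8) = 4 - (-5/4 - 8) = 4 - 1*(-37/4) = 4 + 37/4 = 53/4 ≈ 13.250)
U(r) = r - 16/r
-U(j) = -(53/4 - 16/53/4) = -(53/4 - 16*4/53) = -(53/4 - 64/53) = -1*2553/212 = -2553/212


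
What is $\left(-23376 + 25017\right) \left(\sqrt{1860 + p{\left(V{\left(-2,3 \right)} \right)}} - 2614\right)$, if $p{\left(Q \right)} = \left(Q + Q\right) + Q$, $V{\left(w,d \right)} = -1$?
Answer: $-4289574 + 1641 \sqrt{1857} \approx -4.2189 \cdot 10^{6}$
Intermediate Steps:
$p{\left(Q \right)} = 3 Q$ ($p{\left(Q \right)} = 2 Q + Q = 3 Q$)
$\left(-23376 + 25017\right) \left(\sqrt{1860 + p{\left(V{\left(-2,3 \right)} \right)}} - 2614\right) = \left(-23376 + 25017\right) \left(\sqrt{1860 + 3 \left(-1\right)} - 2614\right) = 1641 \left(\sqrt{1860 - 3} - 2614\right) = 1641 \left(\sqrt{1857} - 2614\right) = 1641 \left(-2614 + \sqrt{1857}\right) = -4289574 + 1641 \sqrt{1857}$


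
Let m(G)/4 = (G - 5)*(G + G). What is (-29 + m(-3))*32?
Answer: 5216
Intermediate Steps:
m(G) = 8*G*(-5 + G) (m(G) = 4*((G - 5)*(G + G)) = 4*((-5 + G)*(2*G)) = 4*(2*G*(-5 + G)) = 8*G*(-5 + G))
(-29 + m(-3))*32 = (-29 + 8*(-3)*(-5 - 3))*32 = (-29 + 8*(-3)*(-8))*32 = (-29 + 192)*32 = 163*32 = 5216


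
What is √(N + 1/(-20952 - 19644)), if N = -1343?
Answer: I*√553327833921/20298 ≈ 36.647*I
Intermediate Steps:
√(N + 1/(-20952 - 19644)) = √(-1343 + 1/(-20952 - 19644)) = √(-1343 + 1/(-40596)) = √(-1343 - 1/40596) = √(-54520429/40596) = I*√553327833921/20298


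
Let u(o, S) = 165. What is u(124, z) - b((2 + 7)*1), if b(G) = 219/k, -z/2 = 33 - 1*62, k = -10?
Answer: 1869/10 ≈ 186.90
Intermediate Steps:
z = 58 (z = -2*(33 - 1*62) = -2*(33 - 62) = -2*(-29) = 58)
b(G) = -219/10 (b(G) = 219/(-10) = 219*(-⅒) = -219/10)
u(124, z) - b((2 + 7)*1) = 165 - 1*(-219/10) = 165 + 219/10 = 1869/10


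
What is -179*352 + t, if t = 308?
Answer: -62700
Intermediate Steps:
-179*352 + t = -179*352 + 308 = -63008 + 308 = -62700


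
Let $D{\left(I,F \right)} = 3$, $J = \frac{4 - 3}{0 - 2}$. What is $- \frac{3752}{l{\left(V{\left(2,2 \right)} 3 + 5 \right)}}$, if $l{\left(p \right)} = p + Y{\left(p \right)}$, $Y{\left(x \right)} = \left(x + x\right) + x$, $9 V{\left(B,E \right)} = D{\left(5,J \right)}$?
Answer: $- \frac{469}{3} \approx -156.33$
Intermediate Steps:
$J = - \frac{1}{2}$ ($J = 1 \frac{1}{-2} = 1 \left(- \frac{1}{2}\right) = - \frac{1}{2} \approx -0.5$)
$V{\left(B,E \right)} = \frac{1}{3}$ ($V{\left(B,E \right)} = \frac{1}{9} \cdot 3 = \frac{1}{3}$)
$Y{\left(x \right)} = 3 x$ ($Y{\left(x \right)} = 2 x + x = 3 x$)
$l{\left(p \right)} = 4 p$ ($l{\left(p \right)} = p + 3 p = 4 p$)
$- \frac{3752}{l{\left(V{\left(2,2 \right)} 3 + 5 \right)}} = - \frac{3752}{4 \left(\frac{1}{3} \cdot 3 + 5\right)} = - \frac{3752}{4 \left(1 + 5\right)} = - \frac{3752}{4 \cdot 6} = - \frac{3752}{24} = \left(-3752\right) \frac{1}{24} = - \frac{469}{3}$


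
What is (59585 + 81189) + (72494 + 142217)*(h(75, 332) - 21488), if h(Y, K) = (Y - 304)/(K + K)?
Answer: -3063459113635/664 ≈ -4.6136e+9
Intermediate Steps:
h(Y, K) = (-304 + Y)/(2*K) (h(Y, K) = (-304 + Y)/((2*K)) = (-304 + Y)*(1/(2*K)) = (-304 + Y)/(2*K))
(59585 + 81189) + (72494 + 142217)*(h(75, 332) - 21488) = (59585 + 81189) + (72494 + 142217)*((½)*(-304 + 75)/332 - 21488) = 140774 + 214711*((½)*(1/332)*(-229) - 21488) = 140774 + 214711*(-229/664 - 21488) = 140774 + 214711*(-14268261/664) = 140774 - 3063552587571/664 = -3063459113635/664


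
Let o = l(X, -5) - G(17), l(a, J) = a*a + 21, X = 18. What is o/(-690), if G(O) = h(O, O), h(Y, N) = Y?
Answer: -164/345 ≈ -0.47536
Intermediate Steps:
l(a, J) = 21 + a² (l(a, J) = a² + 21 = 21 + a²)
G(O) = O
o = 328 (o = (21 + 18²) - 1*17 = (21 + 324) - 17 = 345 - 17 = 328)
o/(-690) = 328/(-690) = 328*(-1/690) = -164/345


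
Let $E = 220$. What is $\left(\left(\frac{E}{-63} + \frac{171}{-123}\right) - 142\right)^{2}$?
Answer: $\frac{143942083609}{6671889} \approx 21574.0$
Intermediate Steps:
$\left(\left(\frac{E}{-63} + \frac{171}{-123}\right) - 142\right)^{2} = \left(\left(\frac{220}{-63} + \frac{171}{-123}\right) - 142\right)^{2} = \left(\left(220 \left(- \frac{1}{63}\right) + 171 \left(- \frac{1}{123}\right)\right) - 142\right)^{2} = \left(\left(- \frac{220}{63} - \frac{57}{41}\right) - 142\right)^{2} = \left(- \frac{12611}{2583} - 142\right)^{2} = \left(- \frac{379397}{2583}\right)^{2} = \frac{143942083609}{6671889}$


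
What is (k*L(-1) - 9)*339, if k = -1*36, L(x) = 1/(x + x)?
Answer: 3051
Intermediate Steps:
L(x) = 1/(2*x)
k = -36
(k*L(-1) - 9)*339 = (-18/(-1) - 9)*339 = (-18*(-1) - 9)*339 = (-36*(-½) - 9)*339 = (18 - 9)*339 = 9*339 = 3051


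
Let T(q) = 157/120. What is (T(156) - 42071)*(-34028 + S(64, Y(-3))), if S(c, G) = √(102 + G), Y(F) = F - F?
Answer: 42946424041/30 - 5048363*√102/120 ≈ 1.4311e+9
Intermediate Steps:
T(q) = 157/120 (T(q) = 157*(1/120) = 157/120)
Y(F) = 0
(T(156) - 42071)*(-34028 + S(64, Y(-3))) = (157/120 - 42071)*(-34028 + √(102 + 0)) = -5048363*(-34028 + √102)/120 = 42946424041/30 - 5048363*√102/120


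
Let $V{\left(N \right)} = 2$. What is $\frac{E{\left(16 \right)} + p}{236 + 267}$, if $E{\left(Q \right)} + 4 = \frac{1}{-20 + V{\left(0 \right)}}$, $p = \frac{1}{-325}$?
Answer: $- \frac{23743}{2942550} \approx -0.0080688$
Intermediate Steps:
$p = - \frac{1}{325} \approx -0.0030769$
$E{\left(Q \right)} = - \frac{73}{18}$ ($E{\left(Q \right)} = -4 + \frac{1}{-20 + 2} = -4 + \frac{1}{-18} = -4 - \frac{1}{18} = - \frac{73}{18}$)
$\frac{E{\left(16 \right)} + p}{236 + 267} = \frac{- \frac{73}{18} - \frac{1}{325}}{236 + 267} = - \frac{23743}{5850 \cdot 503} = \left(- \frac{23743}{5850}\right) \frac{1}{503} = - \frac{23743}{2942550}$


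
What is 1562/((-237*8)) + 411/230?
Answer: 104999/109020 ≈ 0.96312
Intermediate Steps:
1562/((-237*8)) + 411/230 = 1562/(-1896) + 411*(1/230) = 1562*(-1/1896) + 411/230 = -781/948 + 411/230 = 104999/109020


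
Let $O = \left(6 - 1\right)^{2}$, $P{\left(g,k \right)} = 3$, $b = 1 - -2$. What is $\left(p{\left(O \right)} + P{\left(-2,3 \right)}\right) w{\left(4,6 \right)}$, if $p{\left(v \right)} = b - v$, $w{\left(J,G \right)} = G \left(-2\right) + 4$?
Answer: $152$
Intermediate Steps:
$b = 3$ ($b = 1 + 2 = 3$)
$O = 25$ ($O = 5^{2} = 25$)
$w{\left(J,G \right)} = 4 - 2 G$ ($w{\left(J,G \right)} = - 2 G + 4 = 4 - 2 G$)
$p{\left(v \right)} = 3 - v$
$\left(p{\left(O \right)} + P{\left(-2,3 \right)}\right) w{\left(4,6 \right)} = \left(\left(3 - 25\right) + 3\right) \left(4 - 12\right) = \left(-22 + 3\right) \left(-8\right) = \left(-19\right) \left(-8\right) = 152$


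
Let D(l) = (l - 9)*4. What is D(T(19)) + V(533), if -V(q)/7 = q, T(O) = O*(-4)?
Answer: -4071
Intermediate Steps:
T(O) = -4*O
V(q) = -7*q
D(l) = -36 + 4*l (D(l) = (-9 + l)*4 = -36 + 4*l)
D(T(19)) + V(533) = (-36 + 4*(-4*19)) - 7*533 = (-36 + 4*(-76)) - 3731 = (-36 - 304) - 3731 = -340 - 3731 = -4071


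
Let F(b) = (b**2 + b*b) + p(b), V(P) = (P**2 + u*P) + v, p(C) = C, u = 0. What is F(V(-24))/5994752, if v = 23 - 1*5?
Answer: 353133/2997376 ≈ 0.11781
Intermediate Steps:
v = 18 (v = 23 - 5 = 18)
V(P) = 18 + P**2 (V(P) = (P**2 + 0*P) + 18 = (P**2 + 0) + 18 = P**2 + 18 = 18 + P**2)
F(b) = b + 2*b**2 (F(b) = (b**2 + b*b) + b = (b**2 + b**2) + b = 2*b**2 + b = b + 2*b**2)
F(V(-24))/5994752 = ((18 + (-24)**2)*(1 + 2*(18 + (-24)**2)))/5994752 = ((18 + 576)*(1 + 2*(18 + 576)))*(1/5994752) = (594*(1 + 2*594))*(1/5994752) = (594*(1 + 1188))*(1/5994752) = (594*1189)*(1/5994752) = 706266*(1/5994752) = 353133/2997376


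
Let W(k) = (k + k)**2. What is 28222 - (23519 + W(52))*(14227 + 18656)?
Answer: -1129009583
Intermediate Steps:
W(k) = 4*k**2 (W(k) = (2*k)**2 = 4*k**2)
28222 - (23519 + W(52))*(14227 + 18656) = 28222 - (23519 + 4*52**2)*(14227 + 18656) = 28222 - (23519 + 4*2704)*32883 = 28222 - (23519 + 10816)*32883 = 28222 - 34335*32883 = 28222 - 1*1129037805 = 28222 - 1129037805 = -1129009583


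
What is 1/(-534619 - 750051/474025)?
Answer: -474025/253423521526 ≈ -1.8705e-6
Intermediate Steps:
1/(-534619 - 750051/474025) = 1/(-253423521526/474025) = -474025/253423521526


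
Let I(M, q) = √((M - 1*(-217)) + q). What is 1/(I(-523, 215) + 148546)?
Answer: 148546/22065914207 - I*√91/22065914207 ≈ 6.7319e-6 - 4.3231e-10*I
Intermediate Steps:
I(M, q) = √(217 + M + q) (I(M, q) = √((M + 217) + q) = √((217 + M) + q) = √(217 + M + q))
1/(I(-523, 215) + 148546) = 1/(√(217 - 523 + 215) + 148546) = 1/(√(-91) + 148546) = 1/(I*√91 + 148546) = 1/(148546 + I*√91)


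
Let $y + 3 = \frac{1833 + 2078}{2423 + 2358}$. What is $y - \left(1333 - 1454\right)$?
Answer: $\frac{568069}{4781} \approx 118.82$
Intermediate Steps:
$y = - \frac{10432}{4781}$ ($y = -3 + \frac{1833 + 2078}{2423 + 2358} = -3 + \frac{3911}{4781} = - \frac{10432}{4781} \approx -2.182$)
$y - \left(1333 - 1454\right) = - \frac{10432}{4781} - \left(1333 - 1454\right) = - \frac{10432}{4781} - -121 = - \frac{10432}{4781} + 121 = \frac{568069}{4781}$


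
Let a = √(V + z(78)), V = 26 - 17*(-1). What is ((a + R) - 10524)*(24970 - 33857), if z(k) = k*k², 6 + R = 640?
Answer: 87892430 - 8887*√474595 ≈ 8.1770e+7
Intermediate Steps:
R = 634 (R = -6 + 640 = 634)
z(k) = k³
V = 43 (V = 26 + 17 = 43)
a = √474595 (a = √(43 + 78³) = √(43 + 474552) = √474595 ≈ 688.91)
((a + R) - 10524)*(24970 - 33857) = ((√474595 + 634) - 10524)*(24970 - 33857) = ((634 + √474595) - 10524)*(-8887) = (-9890 + √474595)*(-8887) = 87892430 - 8887*√474595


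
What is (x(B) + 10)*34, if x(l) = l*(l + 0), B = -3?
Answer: 646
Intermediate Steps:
x(l) = l² (x(l) = l*l = l²)
(x(B) + 10)*34 = ((-3)² + 10)*34 = (9 + 10)*34 = 19*34 = 646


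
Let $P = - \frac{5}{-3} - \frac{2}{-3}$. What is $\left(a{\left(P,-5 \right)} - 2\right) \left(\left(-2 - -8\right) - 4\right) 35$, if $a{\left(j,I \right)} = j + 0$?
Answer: $\frac{70}{3} \approx 23.333$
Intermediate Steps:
$P = \frac{7}{3}$ ($P = \left(-5\right) \left(- \frac{1}{3}\right) - - \frac{2}{3} = \frac{5}{3} + \frac{2}{3} = \frac{7}{3} \approx 2.3333$)
$a{\left(j,I \right)} = j$
$\left(a{\left(P,-5 \right)} - 2\right) \left(\left(-2 - -8\right) - 4\right) 35 = \left(\frac{7}{3} - 2\right) \left(\left(-2 - -8\right) - 4\right) 35 = \frac{\left(-2 + 8\right) - 4}{3} \cdot 35 = \frac{6 - 4}{3} \cdot 35 = \frac{1}{3} \cdot 2 \cdot 35 = \frac{2}{3} \cdot 35 = \frac{70}{3}$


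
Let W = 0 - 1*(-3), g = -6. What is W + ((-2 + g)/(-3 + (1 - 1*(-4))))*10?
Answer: -37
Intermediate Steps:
W = 3 (W = 0 + 3 = 3)
W + ((-2 + g)/(-3 + (1 - 1*(-4))))*10 = 3 + ((-2 - 6)/(-3 + (1 - 1*(-4))))*10 = 3 - 8/(-3 + (1 + 4))*10 = 3 - 8/(-3 + 5)*10 = 3 - 8/2*10 = 3 - 8*½*10 = 3 - 4*10 = 3 - 40 = -37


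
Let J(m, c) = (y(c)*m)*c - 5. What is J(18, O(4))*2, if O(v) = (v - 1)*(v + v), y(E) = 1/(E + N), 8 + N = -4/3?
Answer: 538/11 ≈ 48.909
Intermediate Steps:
N = -28/3 (N = -8 - 4/3 = -28/3 ≈ -9.3333)
y(E) = 1/(-28/3 + E) (y(E) = 1/(E - 28/3) = 1/(-28/3 + E))
O(v) = 2*v*(-1 + v) (O(v) = (-1 + v)*(2*v) = 2*v*(-1 + v))
J(m, c) = -5 + 3*c*m/(-28 + 3*c) (J(m, c) = ((3/(-28 + 3*c))*m)*c - 5 = (3*m/(-28 + 3*c))*c - 5 = 3*c*m/(-28 + 3*c) - 5 = -5 + 3*c*m/(-28 + 3*c))
J(18, O(4))*2 = ((140 - 30*4*(-1 + 4) + 3*(2*4*(-1 + 4))*18)/(-28 + 3*(2*4*(-1 + 4))))*2 = ((140 - 30*4*3 + 3*(2*4*3)*18)/(-28 + 3*(2*4*3)))*2 = ((140 - 15*24 + 3*24*18)/(-28 + 3*24))*2 = ((140 - 360 + 1296)/(-28 + 72))*2 = (1076/44)*2 = ((1/44)*1076)*2 = (269/11)*2 = 538/11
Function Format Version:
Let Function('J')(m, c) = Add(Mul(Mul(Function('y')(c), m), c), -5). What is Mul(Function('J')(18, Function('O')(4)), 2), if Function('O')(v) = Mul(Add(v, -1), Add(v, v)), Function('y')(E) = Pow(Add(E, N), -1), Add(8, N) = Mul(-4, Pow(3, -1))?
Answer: Rational(538, 11) ≈ 48.909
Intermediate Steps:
N = Rational(-28, 3) (N = Add(-8, Mul(-4, Pow(3, -1))) = Add(-8, Mul(-4, Rational(1, 3))) = Add(-8, Rational(-4, 3)) = Rational(-28, 3) ≈ -9.3333)
Function('y')(E) = Pow(Add(Rational(-28, 3), E), -1) (Function('y')(E) = Pow(Add(E, Rational(-28, 3)), -1) = Pow(Add(Rational(-28, 3), E), -1))
Function('O')(v) = Mul(2, v, Add(-1, v)) (Function('O')(v) = Mul(Add(-1, v), Mul(2, v)) = Mul(2, v, Add(-1, v)))
Function('J')(m, c) = Add(-5, Mul(3, c, m, Pow(Add(-28, Mul(3, c)), -1))) (Function('J')(m, c) = Add(Mul(Mul(Mul(3, Pow(Add(-28, Mul(3, c)), -1)), m), c), -5) = Add(Mul(Mul(3, m, Pow(Add(-28, Mul(3, c)), -1)), c), -5) = Add(Mul(3, c, m, Pow(Add(-28, Mul(3, c)), -1)), -5) = Add(-5, Mul(3, c, m, Pow(Add(-28, Mul(3, c)), -1))))
Mul(Function('J')(18, Function('O')(4)), 2) = Mul(Mul(Pow(Add(-28, Mul(3, Mul(2, 4, Add(-1, 4)))), -1), Add(140, Mul(-15, Mul(2, 4, Add(-1, 4))), Mul(3, Mul(2, 4, Add(-1, 4)), 18))), 2) = Mul(Mul(Pow(Add(-28, Mul(3, Mul(2, 4, 3))), -1), Add(140, Mul(-15, Mul(2, 4, 3)), Mul(3, Mul(2, 4, 3), 18))), 2) = Mul(Mul(Pow(Add(-28, Mul(3, 24)), -1), Add(140, Mul(-15, 24), Mul(3, 24, 18))), 2) = Mul(Mul(Pow(Add(-28, 72), -1), Add(140, -360, 1296)), 2) = Mul(Mul(Pow(44, -1), 1076), 2) = Mul(Mul(Rational(1, 44), 1076), 2) = Mul(Rational(269, 11), 2) = Rational(538, 11)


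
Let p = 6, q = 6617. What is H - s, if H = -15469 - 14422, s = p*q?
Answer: -69593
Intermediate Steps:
s = 39702 (s = 6*6617 = 39702)
H = -29891
H - s = -29891 - 1*39702 = -29891 - 39702 = -69593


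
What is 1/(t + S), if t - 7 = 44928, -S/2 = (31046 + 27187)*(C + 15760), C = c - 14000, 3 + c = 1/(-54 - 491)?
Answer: -545/111499159249 ≈ -4.8879e-9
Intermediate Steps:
c = -1636/545 (c = -3 + 1/(-54 - 491) = -3 + 1/(-545) = -3 - 1/545 = -1636/545 ≈ -3.0018)
C = -7631636/545 (C = -1636/545 - 14000 = -7631636/545 ≈ -14003.)
S = -111523648824/545 (S = -2*(31046 + 27187)*(-7631636/545 + 15760) = -116466*957564/545 = -2*55761824412/545 = -111523648824/545 ≈ -2.0463e+8)
t = 44935 (t = 7 + 44928 = 44935)
1/(t + S) = 1/(44935 - 111523648824/545) = 1/(-111499159249/545) = -545/111499159249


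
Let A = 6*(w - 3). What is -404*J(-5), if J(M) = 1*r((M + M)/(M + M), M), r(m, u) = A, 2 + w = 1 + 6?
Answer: -4848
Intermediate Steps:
w = 5 (w = -2 + (1 + 6) = -2 + 7 = 5)
A = 12 (A = 6*(5 - 3) = 6*2 = 12)
r(m, u) = 12
J(M) = 12 (J(M) = 1*12 = 12)
-404*J(-5) = -404*12 = -4848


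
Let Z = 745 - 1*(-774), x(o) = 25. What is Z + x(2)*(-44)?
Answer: 419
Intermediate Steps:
Z = 1519 (Z = 745 + 774 = 1519)
Z + x(2)*(-44) = 1519 + 25*(-44) = 1519 - 1100 = 419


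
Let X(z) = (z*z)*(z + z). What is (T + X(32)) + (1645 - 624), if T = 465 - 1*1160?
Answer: 65862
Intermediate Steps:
X(z) = 2*z³ (X(z) = z²*(2*z) = 2*z³)
T = -695 (T = 465 - 1160 = -695)
(T + X(32)) + (1645 - 624) = (-695 + 2*32³) + (1645 - 624) = (-695 + 2*32768) + 1021 = (-695 + 65536) + 1021 = 64841 + 1021 = 65862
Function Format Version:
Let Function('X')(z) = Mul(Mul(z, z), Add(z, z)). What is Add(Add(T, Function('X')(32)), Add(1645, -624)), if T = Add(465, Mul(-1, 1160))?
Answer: 65862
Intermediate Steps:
Function('X')(z) = Mul(2, Pow(z, 3)) (Function('X')(z) = Mul(Pow(z, 2), Mul(2, z)) = Mul(2, Pow(z, 3)))
T = -695 (T = Add(465, -1160) = -695)
Add(Add(T, Function('X')(32)), Add(1645, -624)) = Add(Add(-695, Mul(2, Pow(32, 3))), Add(1645, -624)) = Add(Add(-695, Mul(2, 32768)), 1021) = Add(Add(-695, 65536), 1021) = Add(64841, 1021) = 65862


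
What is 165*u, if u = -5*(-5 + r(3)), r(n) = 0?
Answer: 4125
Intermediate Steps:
u = 25 (u = -5*(-5 + 0) = -5*(-5) = 25)
165*u = 165*25 = 4125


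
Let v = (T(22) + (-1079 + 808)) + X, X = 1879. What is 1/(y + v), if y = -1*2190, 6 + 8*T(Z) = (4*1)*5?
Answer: -4/2321 ≈ -0.0017234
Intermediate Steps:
T(Z) = 7/4 (T(Z) = -¾ + ((4*1)*5)/8 = -¾ + (4*5)/8 = -¾ + (⅛)*20 = -¾ + 5/2 = 7/4)
v = 6439/4 (v = (7/4 + (-1079 + 808)) + 1879 = (7/4 - 271) + 1879 = -1077/4 + 1879 = 6439/4 ≈ 1609.8)
y = -2190
1/(y + v) = 1/(-2190 + 6439/4) = 1/(-2321/4) = -4/2321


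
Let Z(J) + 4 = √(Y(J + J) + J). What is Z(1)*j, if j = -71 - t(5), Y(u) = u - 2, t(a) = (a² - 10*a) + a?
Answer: 153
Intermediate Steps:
t(a) = a² - 9*a
Y(u) = -2 + u
j = -51 (j = -71 - 5*(-9 + 5) = -71 - 5*(-4) = -71 - 1*(-20) = -71 + 20 = -51)
Z(J) = -4 + √(-2 + 3*J) (Z(J) = -4 + √((-2 + (J + J)) + J) = -4 + √((-2 + 2*J) + J) = -4 + √(-2 + 3*J))
Z(1)*j = (-4 + √(-2 + 3*1))*(-51) = (-4 + √(-2 + 3))*(-51) = (-4 + √1)*(-51) = (-4 + 1)*(-51) = -3*(-51) = 153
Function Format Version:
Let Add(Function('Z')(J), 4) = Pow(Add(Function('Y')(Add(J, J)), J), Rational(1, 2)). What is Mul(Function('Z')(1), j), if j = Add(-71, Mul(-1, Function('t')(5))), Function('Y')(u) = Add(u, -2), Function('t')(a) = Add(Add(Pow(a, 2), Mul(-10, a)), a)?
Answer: 153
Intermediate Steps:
Function('t')(a) = Add(Pow(a, 2), Mul(-9, a))
Function('Y')(u) = Add(-2, u)
j = -51 (j = Add(-71, Mul(-1, Mul(5, Add(-9, 5)))) = Add(-71, Mul(-1, Mul(5, -4))) = Add(-71, Mul(-1, -20)) = Add(-71, 20) = -51)
Function('Z')(J) = Add(-4, Pow(Add(-2, Mul(3, J)), Rational(1, 2))) (Function('Z')(J) = Add(-4, Pow(Add(Add(-2, Add(J, J)), J), Rational(1, 2))) = Add(-4, Pow(Add(Add(-2, Mul(2, J)), J), Rational(1, 2))) = Add(-4, Pow(Add(-2, Mul(3, J)), Rational(1, 2))))
Mul(Function('Z')(1), j) = Mul(Add(-4, Pow(Add(-2, Mul(3, 1)), Rational(1, 2))), -51) = Mul(Add(-4, Pow(Add(-2, 3), Rational(1, 2))), -51) = Mul(Add(-4, Pow(1, Rational(1, 2))), -51) = Mul(Add(-4, 1), -51) = Mul(-3, -51) = 153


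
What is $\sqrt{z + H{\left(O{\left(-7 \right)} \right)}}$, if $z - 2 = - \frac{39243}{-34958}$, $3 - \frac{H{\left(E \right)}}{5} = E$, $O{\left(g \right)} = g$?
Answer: $\frac{\sqrt{64919068522}}{34958} \approx 7.2885$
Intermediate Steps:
$H{\left(E \right)} = 15 - 5 E$
$z = \frac{109159}{34958}$ ($z = 2 - \frac{39243}{-34958} = 2 - - \frac{39243}{34958} = 2 + \frac{39243}{34958} = \frac{109159}{34958} \approx 3.1226$)
$\sqrt{z + H{\left(O{\left(-7 \right)} \right)}} = \sqrt{\frac{109159}{34958} + \left(15 - -35\right)} = \sqrt{\frac{109159}{34958} + \left(15 + 35\right)} = \sqrt{\frac{109159}{34958} + 50} = \sqrt{\frac{1857059}{34958}} = \frac{\sqrt{64919068522}}{34958}$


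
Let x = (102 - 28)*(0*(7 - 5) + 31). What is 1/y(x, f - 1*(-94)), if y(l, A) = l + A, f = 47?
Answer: 1/2435 ≈ 0.00041068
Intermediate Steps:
x = 2294 (x = 74*(0*2 + 31) = 74*(0 + 31) = 74*31 = 2294)
y(l, A) = A + l
1/y(x, f - 1*(-94)) = 1/((47 - 1*(-94)) + 2294) = 1/((47 + 94) + 2294) = 1/(141 + 2294) = 1/2435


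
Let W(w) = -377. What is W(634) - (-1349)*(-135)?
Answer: -182492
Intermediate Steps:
W(634) - (-1349)*(-135) = -377 - (-1349)*(-135) = -377 - 1*182115 = -377 - 182115 = -182492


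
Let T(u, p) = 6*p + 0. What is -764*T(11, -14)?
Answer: 64176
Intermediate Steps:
T(u, p) = 6*p
-764*T(11, -14) = -4584*(-14) = -764*(-84) = 64176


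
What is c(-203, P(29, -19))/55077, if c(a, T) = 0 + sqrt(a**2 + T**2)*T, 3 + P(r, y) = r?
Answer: 26*sqrt(41885)/55077 ≈ 0.096612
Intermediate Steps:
P(r, y) = -3 + r
c(a, T) = T*sqrt(T**2 + a**2) (c(a, T) = 0 + sqrt(T**2 + a**2)*T = 0 + T*sqrt(T**2 + a**2) = T*sqrt(T**2 + a**2))
c(-203, P(29, -19))/55077 = ((-3 + 29)*sqrt((-3 + 29)**2 + (-203)**2))/55077 = (26*sqrt(26**2 + 41209))*(1/55077) = (26*sqrt(676 + 41209))*(1/55077) = (26*sqrt(41885))*(1/55077) = 26*sqrt(41885)/55077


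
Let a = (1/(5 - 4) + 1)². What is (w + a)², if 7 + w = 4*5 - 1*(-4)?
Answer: 441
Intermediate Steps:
w = 17 (w = -7 + (4*5 - 1*(-4)) = -7 + (20 + 4) = -7 + 24 = 17)
a = 4 (a = (1/1 + 1)² = (1 + 1)² = 2² = 4)
(w + a)² = (17 + 4)² = 21² = 441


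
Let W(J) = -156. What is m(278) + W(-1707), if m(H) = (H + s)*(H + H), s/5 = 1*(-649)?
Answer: -1649808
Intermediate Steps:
s = -3245 (s = 5*(1*(-649)) = 5*(-649) = -3245)
m(H) = 2*H*(-3245 + H) (m(H) = (H - 3245)*(H + H) = (-3245 + H)*(2*H) = 2*H*(-3245 + H))
m(278) + W(-1707) = 2*278*(-3245 + 278) - 156 = 2*278*(-2967) - 156 = -1649652 - 156 = -1649808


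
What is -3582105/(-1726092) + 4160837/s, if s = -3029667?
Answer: 407844205559/581053774596 ≈ 0.70190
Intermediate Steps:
-3582105/(-1726092) + 4160837/s = -3582105/(-1726092) + 4160837/(-3029667) = -3582105*(-1/1726092) + 4160837*(-1/3029667) = 1194035/575364 - 4160837/3029667 = 407844205559/581053774596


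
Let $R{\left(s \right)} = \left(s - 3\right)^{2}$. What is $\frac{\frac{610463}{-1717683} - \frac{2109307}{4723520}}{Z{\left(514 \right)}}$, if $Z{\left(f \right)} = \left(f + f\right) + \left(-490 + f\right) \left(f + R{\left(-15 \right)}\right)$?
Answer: $- \frac{6506654965441}{171519601487942400} \approx -3.7935 \cdot 10^{-5}$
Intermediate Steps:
$R{\left(s \right)} = \left(-3 + s\right)^{2}$
$Z{\left(f \right)} = 2 f + \left(-490 + f\right) \left(324 + f\right)$ ($Z{\left(f \right)} = \left(f + f\right) + \left(-490 + f\right) \left(f + \left(-3 - 15\right)^{2}\right) = 2 f + \left(-490 + f\right) \left(f + \left(-18\right)^{2}\right) = 2 f + \left(-490 + f\right) \left(f + 324\right) = 2 f + \left(-490 + f\right) \left(324 + f\right)$)
$\frac{\frac{610463}{-1717683} - \frac{2109307}{4723520}}{Z{\left(514 \right)}} = \frac{\frac{610463}{-1717683} - \frac{2109307}{4723520}}{-158760 + 514^{2} - 84296} = \frac{610463 \left(- \frac{1}{1717683}\right) - \frac{2109307}{4723520}}{-158760 + 264196 - 84296} = \frac{- \frac{610463}{1717683} - \frac{2109307}{4723520}}{21140} = \left(- \frac{6506654965441}{8113510004160}\right) \frac{1}{21140} = - \frac{6506654965441}{171519601487942400}$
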